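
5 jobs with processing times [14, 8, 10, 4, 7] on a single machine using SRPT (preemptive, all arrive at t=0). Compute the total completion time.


Since all jobs arrive at t=0, SRPT equals SPT ordering.
SPT order: [4, 7, 8, 10, 14]
Completion times:
  Job 1: p=4, C=4
  Job 2: p=7, C=11
  Job 3: p=8, C=19
  Job 4: p=10, C=29
  Job 5: p=14, C=43
Total completion time = 4 + 11 + 19 + 29 + 43 = 106

106


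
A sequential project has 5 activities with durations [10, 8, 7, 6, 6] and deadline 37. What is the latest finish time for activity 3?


LF(activity 3) = deadline - sum of successor durations
Successors: activities 4 through 5 with durations [6, 6]
Sum of successor durations = 12
LF = 37 - 12 = 25

25


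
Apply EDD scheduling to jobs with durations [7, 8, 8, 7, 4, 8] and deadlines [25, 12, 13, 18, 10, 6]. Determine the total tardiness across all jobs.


Sort by due date (EDD order): [(8, 6), (4, 10), (8, 12), (8, 13), (7, 18), (7, 25)]
Compute completion times and tardiness:
  Job 1: p=8, d=6, C=8, tardiness=max(0,8-6)=2
  Job 2: p=4, d=10, C=12, tardiness=max(0,12-10)=2
  Job 3: p=8, d=12, C=20, tardiness=max(0,20-12)=8
  Job 4: p=8, d=13, C=28, tardiness=max(0,28-13)=15
  Job 5: p=7, d=18, C=35, tardiness=max(0,35-18)=17
  Job 6: p=7, d=25, C=42, tardiness=max(0,42-25)=17
Total tardiness = 61

61


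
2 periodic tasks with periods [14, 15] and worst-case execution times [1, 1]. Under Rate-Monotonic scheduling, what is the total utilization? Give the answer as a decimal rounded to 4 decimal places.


Compute individual utilizations (exact fractions):
  Task 1: C/T = 1/14 (approx. 0.0714)
  Task 2: C/T = 1/15 (approx. 0.0667)
Total utilization U = 1/14 + 1/15 = 29/210
Rounded to 4 decimal places: U = 0.1381
RM (Liu & Layland) bound for 2 tasks = 0.828427; compare with U = 29/210 (approx. 0.138095)
U <= bound, so schedulable by RM sufficient condition.

0.1381


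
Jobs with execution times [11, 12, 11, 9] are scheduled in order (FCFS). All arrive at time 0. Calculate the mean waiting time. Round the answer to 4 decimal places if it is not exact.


FCFS order (as given): [11, 12, 11, 9]
Waiting times:
  Job 1: wait = 0
  Job 2: wait = 11
  Job 3: wait = 23
  Job 4: wait = 34
Sum of waiting times = 68
Average waiting time = 68/4 = 17.0

17.0


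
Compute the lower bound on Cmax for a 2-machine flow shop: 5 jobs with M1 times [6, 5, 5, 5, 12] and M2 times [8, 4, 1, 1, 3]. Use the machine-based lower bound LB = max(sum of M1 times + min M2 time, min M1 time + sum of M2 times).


LB1 = sum(M1 times) + min(M2 times) = 33 + 1 = 34
LB2 = min(M1 times) + sum(M2 times) = 5 + 17 = 22
Lower bound = max(LB1, LB2) = max(34, 22) = 34

34


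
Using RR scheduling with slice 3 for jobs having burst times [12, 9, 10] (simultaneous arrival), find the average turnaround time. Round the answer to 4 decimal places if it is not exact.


Time quantum = 3
Execution trace:
  J1 runs 3 units, time = 3
  J2 runs 3 units, time = 6
  J3 runs 3 units, time = 9
  J1 runs 3 units, time = 12
  J2 runs 3 units, time = 15
  J3 runs 3 units, time = 18
  J1 runs 3 units, time = 21
  J2 runs 3 units, time = 24
  J3 runs 3 units, time = 27
  J1 runs 3 units, time = 30
  J3 runs 1 units, time = 31
Finish times: [30, 24, 31]
Average turnaround = 85/3 = 28.3333

28.3333


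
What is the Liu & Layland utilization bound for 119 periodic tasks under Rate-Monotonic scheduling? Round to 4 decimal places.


Compute 2^(1/119) = 1.0058417632
Subtract 1: 1.0058417632 - 1 = 0.0058417632
Multiply by n: 119 * 0.0058417632 = 0.6951698208
Round to 4 dp: 0.6952

0.6952


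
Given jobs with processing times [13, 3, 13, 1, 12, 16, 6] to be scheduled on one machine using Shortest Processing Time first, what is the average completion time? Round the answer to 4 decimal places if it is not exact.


Sort jobs by processing time (SPT order): [1, 3, 6, 12, 13, 13, 16]
Compute completion times sequentially:
  Job 1: processing = 1, completes at 1
  Job 2: processing = 3, completes at 4
  Job 3: processing = 6, completes at 10
  Job 4: processing = 12, completes at 22
  Job 5: processing = 13, completes at 35
  Job 6: processing = 13, completes at 48
  Job 7: processing = 16, completes at 64
Sum of completion times = 184
Average completion time = 184/7 = 26.2857

26.2857


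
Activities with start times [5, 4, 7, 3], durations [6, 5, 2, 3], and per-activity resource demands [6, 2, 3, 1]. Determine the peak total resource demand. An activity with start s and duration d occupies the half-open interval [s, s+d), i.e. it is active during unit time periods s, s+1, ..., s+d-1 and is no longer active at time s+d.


Each activity i is active on [start_i, start_i + duration_i).
Compute total resource usage per time slot:
  t=0: active resources = [], total = 0
  t=1: active resources = [], total = 0
  t=2: active resources = [], total = 0
  t=3: active resources = [1], total = 1
  t=4: active resources = [2, 1], total = 3
  t=5: active resources = [6, 2, 1], total = 9
  t=6: active resources = [6, 2], total = 8
  t=7: active resources = [6, 2, 3], total = 11
  t=8: active resources = [6, 2, 3], total = 11
  t=9: active resources = [6], total = 6
  t=10: active resources = [6], total = 6
Peak resource demand = 11

11


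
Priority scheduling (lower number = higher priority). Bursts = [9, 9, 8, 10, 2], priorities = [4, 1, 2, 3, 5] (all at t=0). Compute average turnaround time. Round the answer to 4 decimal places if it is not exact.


Sort by priority (ascending = highest first):
Order: [(1, 9), (2, 8), (3, 10), (4, 9), (5, 2)]
Completion times:
  Priority 1, burst=9, C=9
  Priority 2, burst=8, C=17
  Priority 3, burst=10, C=27
  Priority 4, burst=9, C=36
  Priority 5, burst=2, C=38
Average turnaround = 127/5 = 25.4

25.4


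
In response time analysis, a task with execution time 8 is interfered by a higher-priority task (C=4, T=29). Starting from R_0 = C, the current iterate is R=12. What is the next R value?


R_next = C + ceil(R_prev / T_hp) * C_hp
ceil(12 / 29) = ceil(0.4138) = 1
Interference = 1 * 4 = 4
R_next = 8 + 4 = 12
R_next = R_prev, so the iteration has converged (response time = 12).

12


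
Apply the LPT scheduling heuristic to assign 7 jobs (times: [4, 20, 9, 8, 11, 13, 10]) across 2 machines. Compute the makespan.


Sort jobs in decreasing order (LPT): [20, 13, 11, 10, 9, 8, 4]
Assign each job to the least loaded machine:
  Machine 1: jobs [20, 10, 8], load = 38
  Machine 2: jobs [13, 11, 9, 4], load = 37
Makespan = max load = 38

38


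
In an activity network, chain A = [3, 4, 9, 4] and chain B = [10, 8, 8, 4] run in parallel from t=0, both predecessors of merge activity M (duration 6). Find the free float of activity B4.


ES(B4) = sum of predecessors on chain B = 26
EF(B4) = ES + duration = 26 + 4 = 30
Successor of B4 is M. ES(M) = max(sum(A), sum(B)) = max(20, 30) = 30
Free float = ES(successor) - EF(current) = 30 - 30 = 0

0


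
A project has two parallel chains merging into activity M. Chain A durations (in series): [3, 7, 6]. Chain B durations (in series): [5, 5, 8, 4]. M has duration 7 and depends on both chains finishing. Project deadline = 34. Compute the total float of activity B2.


Forward pass: ES(B2) = sum of predecessors on chain B = 5
EF = ES + duration = 5 + 5 = 10
Backward pass: LF(M) = deadline = 34; LS(M) = 34 - 7 = 27
LF(B2) = LS(M) - sum(successors on chain B) = 27 - 12 = 15
LS = LF - duration = 15 - 5 = 10
Total float = LS - ES = 10 - 5 = 5

5


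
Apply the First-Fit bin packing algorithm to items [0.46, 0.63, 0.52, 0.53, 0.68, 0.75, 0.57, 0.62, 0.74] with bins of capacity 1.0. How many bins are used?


Place items sequentially using First-Fit:
  Item 0.46 -> new Bin 1
  Item 0.63 -> new Bin 2
  Item 0.52 -> Bin 1 (now 0.98)
  Item 0.53 -> new Bin 3
  Item 0.68 -> new Bin 4
  Item 0.75 -> new Bin 5
  Item 0.57 -> new Bin 6
  Item 0.62 -> new Bin 7
  Item 0.74 -> new Bin 8
Total bins used = 8

8


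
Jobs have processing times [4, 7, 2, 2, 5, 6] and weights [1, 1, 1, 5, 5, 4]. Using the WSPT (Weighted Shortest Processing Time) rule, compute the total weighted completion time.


Compute p/w ratios and sort ascending (WSPT): [(2, 5), (5, 5), (6, 4), (2, 1), (4, 1), (7, 1)]
Compute weighted completion times:
  Job (p=2,w=5): C=2, w*C=5*2=10
  Job (p=5,w=5): C=7, w*C=5*7=35
  Job (p=6,w=4): C=13, w*C=4*13=52
  Job (p=2,w=1): C=15, w*C=1*15=15
  Job (p=4,w=1): C=19, w*C=1*19=19
  Job (p=7,w=1): C=26, w*C=1*26=26
Total weighted completion time = 157

157


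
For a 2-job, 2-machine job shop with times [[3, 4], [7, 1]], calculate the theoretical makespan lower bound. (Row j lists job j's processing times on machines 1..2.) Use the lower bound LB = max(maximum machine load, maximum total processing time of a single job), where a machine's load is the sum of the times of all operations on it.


Machine loads:
  Machine 1: 3 + 7 = 10
  Machine 2: 4 + 1 = 5
Max machine load = 10
Job totals:
  Job 1: 7
  Job 2: 8
Max job total = 8
Lower bound = max(10, 8) = 10

10


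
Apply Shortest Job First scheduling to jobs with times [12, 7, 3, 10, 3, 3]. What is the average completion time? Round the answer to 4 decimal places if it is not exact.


SJF order (ascending): [3, 3, 3, 7, 10, 12]
Completion times:
  Job 1: burst=3, C=3
  Job 2: burst=3, C=6
  Job 3: burst=3, C=9
  Job 4: burst=7, C=16
  Job 5: burst=10, C=26
  Job 6: burst=12, C=38
Average completion = 98/6 = 16.3333

16.3333


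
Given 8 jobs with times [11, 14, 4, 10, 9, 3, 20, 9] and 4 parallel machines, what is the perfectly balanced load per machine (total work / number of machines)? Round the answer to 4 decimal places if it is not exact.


Total processing time = 11 + 14 + 4 + 10 + 9 + 3 + 20 + 9 = 80
Number of machines = 4
Ideal balanced load = 80 / 4 = 20.0

20.0


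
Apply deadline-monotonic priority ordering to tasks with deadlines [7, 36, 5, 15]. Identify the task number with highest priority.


Sort tasks by relative deadline (ascending):
  Task 3: deadline = 5
  Task 1: deadline = 7
  Task 4: deadline = 15
  Task 2: deadline = 36
Priority order (highest first): [3, 1, 4, 2]
Highest priority task = 3

3


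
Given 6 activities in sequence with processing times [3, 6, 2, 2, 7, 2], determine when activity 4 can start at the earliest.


Activity 4 starts after activities 1 through 3 complete.
Predecessor durations: [3, 6, 2]
ES = 3 + 6 + 2 = 11

11


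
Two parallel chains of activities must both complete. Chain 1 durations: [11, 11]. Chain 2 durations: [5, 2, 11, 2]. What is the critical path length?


Path A total = 11 + 11 = 22
Path B total = 5 + 2 + 11 + 2 = 20
Critical path = longest path = max(22, 20) = 22

22


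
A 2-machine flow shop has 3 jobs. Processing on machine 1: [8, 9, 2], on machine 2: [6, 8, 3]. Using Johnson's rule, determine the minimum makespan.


Apply Johnson's rule:
  Group 1 (a <= b): [(3, 2, 3)]
  Group 2 (a > b): [(2, 9, 8), (1, 8, 6)]
Optimal job order: [3, 2, 1]
Schedule:
  Job 3: M1 done at 2, M2 done at 5
  Job 2: M1 done at 11, M2 done at 19
  Job 1: M1 done at 19, M2 done at 25
Makespan = 25

25


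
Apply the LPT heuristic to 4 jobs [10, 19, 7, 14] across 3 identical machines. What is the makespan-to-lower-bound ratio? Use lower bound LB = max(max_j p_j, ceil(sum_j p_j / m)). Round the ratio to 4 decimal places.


LPT order: [19, 14, 10, 7]
Machine loads after assignment: [19, 14, 17]
LPT makespan = 19
Lower bound = max(max_job, ceil(total/3)) = max(19, 17) = 19
Ratio = 19 / 19 = 1.0

1.0


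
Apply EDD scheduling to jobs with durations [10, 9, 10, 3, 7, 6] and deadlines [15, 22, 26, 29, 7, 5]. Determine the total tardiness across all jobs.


Sort by due date (EDD order): [(6, 5), (7, 7), (10, 15), (9, 22), (10, 26), (3, 29)]
Compute completion times and tardiness:
  Job 1: p=6, d=5, C=6, tardiness=max(0,6-5)=1
  Job 2: p=7, d=7, C=13, tardiness=max(0,13-7)=6
  Job 3: p=10, d=15, C=23, tardiness=max(0,23-15)=8
  Job 4: p=9, d=22, C=32, tardiness=max(0,32-22)=10
  Job 5: p=10, d=26, C=42, tardiness=max(0,42-26)=16
  Job 6: p=3, d=29, C=45, tardiness=max(0,45-29)=16
Total tardiness = 57

57


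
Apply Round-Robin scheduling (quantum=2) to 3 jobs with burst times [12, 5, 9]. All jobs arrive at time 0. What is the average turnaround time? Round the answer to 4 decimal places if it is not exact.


Time quantum = 2
Execution trace:
  J1 runs 2 units, time = 2
  J2 runs 2 units, time = 4
  J3 runs 2 units, time = 6
  J1 runs 2 units, time = 8
  J2 runs 2 units, time = 10
  J3 runs 2 units, time = 12
  J1 runs 2 units, time = 14
  J2 runs 1 units, time = 15
  J3 runs 2 units, time = 17
  J1 runs 2 units, time = 19
  J3 runs 2 units, time = 21
  J1 runs 2 units, time = 23
  J3 runs 1 units, time = 24
  J1 runs 2 units, time = 26
Finish times: [26, 15, 24]
Average turnaround = 65/3 = 21.6667

21.6667


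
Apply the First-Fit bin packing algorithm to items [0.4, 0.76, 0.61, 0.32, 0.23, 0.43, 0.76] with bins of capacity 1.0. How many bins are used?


Place items sequentially using First-Fit:
  Item 0.4 -> new Bin 1
  Item 0.76 -> new Bin 2
  Item 0.61 -> new Bin 3
  Item 0.32 -> Bin 1 (now 0.72)
  Item 0.23 -> Bin 1 (now 0.95)
  Item 0.43 -> new Bin 4
  Item 0.76 -> new Bin 5
Total bins used = 5

5


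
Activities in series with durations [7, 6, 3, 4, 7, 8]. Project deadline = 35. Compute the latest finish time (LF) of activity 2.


LF(activity 2) = deadline - sum of successor durations
Successors: activities 3 through 6 with durations [3, 4, 7, 8]
Sum of successor durations = 22
LF = 35 - 22 = 13

13


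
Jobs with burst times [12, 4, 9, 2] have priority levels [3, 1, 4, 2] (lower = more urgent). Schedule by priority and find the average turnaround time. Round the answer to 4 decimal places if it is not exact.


Sort by priority (ascending = highest first):
Order: [(1, 4), (2, 2), (3, 12), (4, 9)]
Completion times:
  Priority 1, burst=4, C=4
  Priority 2, burst=2, C=6
  Priority 3, burst=12, C=18
  Priority 4, burst=9, C=27
Average turnaround = 55/4 = 13.75

13.75


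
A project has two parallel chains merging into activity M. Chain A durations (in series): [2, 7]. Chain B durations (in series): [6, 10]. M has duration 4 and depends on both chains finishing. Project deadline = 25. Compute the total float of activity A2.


Forward pass: ES(A2) = sum of predecessors on chain A = 2
EF = ES + duration = 2 + 7 = 9
Backward pass: LF(M) = deadline = 25; LS(M) = 25 - 4 = 21
LF(A2) = LS(M) - sum(successors on chain A) = 21 - 0 = 21
LS = LF - duration = 21 - 7 = 14
Total float = LS - ES = 14 - 2 = 12

12


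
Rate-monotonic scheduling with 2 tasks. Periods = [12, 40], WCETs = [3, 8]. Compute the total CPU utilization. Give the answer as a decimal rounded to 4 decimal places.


Compute individual utilizations (exact fractions):
  Task 1: C/T = 3/12 = 1/4 (approx. 0.25)
  Task 2: C/T = 8/40 = 1/5 (approx. 0.2)
Total utilization U = 1/4 + 1/5 = 9/20
Rounded to 4 decimal places: U = 0.4500
RM (Liu & Layland) bound for 2 tasks = 0.828427; compare with U = 9/20 (approx. 0.450000)
U <= bound, so schedulable by RM sufficient condition.

0.4500


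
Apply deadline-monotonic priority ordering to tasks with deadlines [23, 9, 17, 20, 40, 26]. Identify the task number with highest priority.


Sort tasks by relative deadline (ascending):
  Task 2: deadline = 9
  Task 3: deadline = 17
  Task 4: deadline = 20
  Task 1: deadline = 23
  Task 6: deadline = 26
  Task 5: deadline = 40
Priority order (highest first): [2, 3, 4, 1, 6, 5]
Highest priority task = 2

2


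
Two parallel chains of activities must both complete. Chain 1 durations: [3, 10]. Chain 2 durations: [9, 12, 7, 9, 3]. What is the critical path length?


Path A total = 3 + 10 = 13
Path B total = 9 + 12 + 7 + 9 + 3 = 40
Critical path = longest path = max(13, 40) = 40

40


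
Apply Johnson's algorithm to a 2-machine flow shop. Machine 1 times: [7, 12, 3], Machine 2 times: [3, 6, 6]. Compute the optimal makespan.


Apply Johnson's rule:
  Group 1 (a <= b): [(3, 3, 6)]
  Group 2 (a > b): [(2, 12, 6), (1, 7, 3)]
Optimal job order: [3, 2, 1]
Schedule:
  Job 3: M1 done at 3, M2 done at 9
  Job 2: M1 done at 15, M2 done at 21
  Job 1: M1 done at 22, M2 done at 25
Makespan = 25

25


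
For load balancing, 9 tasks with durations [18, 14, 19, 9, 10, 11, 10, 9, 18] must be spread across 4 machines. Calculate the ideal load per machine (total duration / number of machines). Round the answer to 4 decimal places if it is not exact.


Total processing time = 18 + 14 + 19 + 9 + 10 + 11 + 10 + 9 + 18 = 118
Number of machines = 4
Ideal balanced load = 118 / 4 = 29.5

29.5


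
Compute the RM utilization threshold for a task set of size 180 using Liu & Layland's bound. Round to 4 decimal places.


Compute 2^(1/180) = 1.0038582416
Subtract 1: 1.0038582416 - 1 = 0.0038582416
Multiply by n: 180 * 0.0038582416 = 0.6944834880
Round to 4 dp: 0.6945

0.6945


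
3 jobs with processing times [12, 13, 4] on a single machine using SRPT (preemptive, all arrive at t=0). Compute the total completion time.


Since all jobs arrive at t=0, SRPT equals SPT ordering.
SPT order: [4, 12, 13]
Completion times:
  Job 1: p=4, C=4
  Job 2: p=12, C=16
  Job 3: p=13, C=29
Total completion time = 4 + 16 + 29 = 49

49


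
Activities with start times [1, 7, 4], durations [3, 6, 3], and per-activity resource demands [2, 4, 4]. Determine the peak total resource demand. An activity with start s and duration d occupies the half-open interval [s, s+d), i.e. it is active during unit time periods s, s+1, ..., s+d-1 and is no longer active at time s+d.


Each activity i is active on [start_i, start_i + duration_i).
Compute total resource usage per time slot:
  t=0: active resources = [], total = 0
  t=1: active resources = [2], total = 2
  t=2: active resources = [2], total = 2
  t=3: active resources = [2], total = 2
  t=4: active resources = [4], total = 4
  t=5: active resources = [4], total = 4
  t=6: active resources = [4], total = 4
  t=7: active resources = [4], total = 4
  t=8: active resources = [4], total = 4
  t=9: active resources = [4], total = 4
  t=10: active resources = [4], total = 4
  t=11: active resources = [4], total = 4
  t=12: active resources = [4], total = 4
Peak resource demand = 4

4


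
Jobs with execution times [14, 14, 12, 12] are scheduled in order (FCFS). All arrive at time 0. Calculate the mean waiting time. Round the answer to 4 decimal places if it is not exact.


FCFS order (as given): [14, 14, 12, 12]
Waiting times:
  Job 1: wait = 0
  Job 2: wait = 14
  Job 3: wait = 28
  Job 4: wait = 40
Sum of waiting times = 82
Average waiting time = 82/4 = 20.5

20.5


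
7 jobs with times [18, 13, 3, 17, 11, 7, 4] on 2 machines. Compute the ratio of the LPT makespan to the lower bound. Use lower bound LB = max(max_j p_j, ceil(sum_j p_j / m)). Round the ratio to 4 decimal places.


LPT order: [18, 17, 13, 11, 7, 4, 3]
Machine loads after assignment: [36, 37]
LPT makespan = 37
Lower bound = max(max_job, ceil(total/2)) = max(18, 37) = 37
Ratio = 37 / 37 = 1.0

1.0


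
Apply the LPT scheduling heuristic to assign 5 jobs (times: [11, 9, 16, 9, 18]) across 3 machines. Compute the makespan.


Sort jobs in decreasing order (LPT): [18, 16, 11, 9, 9]
Assign each job to the least loaded machine:
  Machine 1: jobs [18], load = 18
  Machine 2: jobs [16, 9], load = 25
  Machine 3: jobs [11, 9], load = 20
Makespan = max load = 25

25


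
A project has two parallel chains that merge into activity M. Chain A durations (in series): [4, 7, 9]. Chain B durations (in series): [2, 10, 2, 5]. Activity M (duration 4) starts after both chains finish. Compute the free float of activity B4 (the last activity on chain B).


ES(B4) = sum of predecessors on chain B = 14
EF(B4) = ES + duration = 14 + 5 = 19
Successor of B4 is M. ES(M) = max(sum(A), sum(B)) = max(20, 19) = 20
Free float = ES(successor) - EF(current) = 20 - 19 = 1

1


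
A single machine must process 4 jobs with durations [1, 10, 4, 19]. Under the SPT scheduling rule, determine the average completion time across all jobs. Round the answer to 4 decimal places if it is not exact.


Sort jobs by processing time (SPT order): [1, 4, 10, 19]
Compute completion times sequentially:
  Job 1: processing = 1, completes at 1
  Job 2: processing = 4, completes at 5
  Job 3: processing = 10, completes at 15
  Job 4: processing = 19, completes at 34
Sum of completion times = 55
Average completion time = 55/4 = 13.75

13.75


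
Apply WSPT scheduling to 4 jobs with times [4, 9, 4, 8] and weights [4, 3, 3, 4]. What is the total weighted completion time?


Compute p/w ratios and sort ascending (WSPT): [(4, 4), (4, 3), (8, 4), (9, 3)]
Compute weighted completion times:
  Job (p=4,w=4): C=4, w*C=4*4=16
  Job (p=4,w=3): C=8, w*C=3*8=24
  Job (p=8,w=4): C=16, w*C=4*16=64
  Job (p=9,w=3): C=25, w*C=3*25=75
Total weighted completion time = 179

179


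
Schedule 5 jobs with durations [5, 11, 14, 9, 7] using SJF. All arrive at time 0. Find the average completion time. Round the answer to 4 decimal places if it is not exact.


SJF order (ascending): [5, 7, 9, 11, 14]
Completion times:
  Job 1: burst=5, C=5
  Job 2: burst=7, C=12
  Job 3: burst=9, C=21
  Job 4: burst=11, C=32
  Job 5: burst=14, C=46
Average completion = 116/5 = 23.2

23.2


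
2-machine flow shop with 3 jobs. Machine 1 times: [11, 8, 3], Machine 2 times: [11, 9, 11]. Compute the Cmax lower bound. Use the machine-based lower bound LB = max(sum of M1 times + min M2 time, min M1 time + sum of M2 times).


LB1 = sum(M1 times) + min(M2 times) = 22 + 9 = 31
LB2 = min(M1 times) + sum(M2 times) = 3 + 31 = 34
Lower bound = max(LB1, LB2) = max(31, 34) = 34

34


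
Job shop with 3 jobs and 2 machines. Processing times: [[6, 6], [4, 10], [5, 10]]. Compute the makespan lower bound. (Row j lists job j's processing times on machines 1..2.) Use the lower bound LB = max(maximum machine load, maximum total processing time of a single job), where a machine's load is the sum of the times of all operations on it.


Machine loads:
  Machine 1: 6 + 4 + 5 = 15
  Machine 2: 6 + 10 + 10 = 26
Max machine load = 26
Job totals:
  Job 1: 12
  Job 2: 14
  Job 3: 15
Max job total = 15
Lower bound = max(26, 15) = 26

26


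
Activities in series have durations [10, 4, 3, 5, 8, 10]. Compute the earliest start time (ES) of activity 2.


Activity 2 starts after activities 1 through 1 complete.
Predecessor durations: [10]
ES = 10 = 10

10


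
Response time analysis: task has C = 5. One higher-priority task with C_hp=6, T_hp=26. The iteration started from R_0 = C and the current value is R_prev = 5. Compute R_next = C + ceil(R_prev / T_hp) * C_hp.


R_next = C + ceil(R_prev / T_hp) * C_hp
ceil(5 / 26) = ceil(0.1923) = 1
Interference = 1 * 6 = 6
R_next = 5 + 6 = 11

11


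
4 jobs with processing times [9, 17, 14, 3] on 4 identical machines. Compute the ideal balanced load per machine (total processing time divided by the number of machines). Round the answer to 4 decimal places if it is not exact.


Total processing time = 9 + 17 + 14 + 3 = 43
Number of machines = 4
Ideal balanced load = 43 / 4 = 10.75

10.75


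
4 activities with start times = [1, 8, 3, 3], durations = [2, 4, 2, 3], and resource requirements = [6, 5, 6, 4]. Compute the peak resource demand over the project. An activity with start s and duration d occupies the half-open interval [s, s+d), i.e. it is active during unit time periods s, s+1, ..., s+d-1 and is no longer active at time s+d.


Each activity i is active on [start_i, start_i + duration_i).
Compute total resource usage per time slot:
  t=0: active resources = [], total = 0
  t=1: active resources = [6], total = 6
  t=2: active resources = [6], total = 6
  t=3: active resources = [6, 4], total = 10
  t=4: active resources = [6, 4], total = 10
  t=5: active resources = [4], total = 4
  t=6: active resources = [], total = 0
  t=7: active resources = [], total = 0
  t=8: active resources = [5], total = 5
  t=9: active resources = [5], total = 5
  t=10: active resources = [5], total = 5
  t=11: active resources = [5], total = 5
Peak resource demand = 10

10


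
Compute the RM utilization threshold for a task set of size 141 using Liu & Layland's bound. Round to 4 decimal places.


Compute 2^(1/141) = 1.0049280405
Subtract 1: 1.0049280405 - 1 = 0.0049280405
Multiply by n: 141 * 0.0049280405 = 0.6948537105
Round to 4 dp: 0.6949

0.6949


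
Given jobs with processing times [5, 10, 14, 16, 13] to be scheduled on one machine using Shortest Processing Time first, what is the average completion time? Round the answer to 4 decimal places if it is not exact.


Sort jobs by processing time (SPT order): [5, 10, 13, 14, 16]
Compute completion times sequentially:
  Job 1: processing = 5, completes at 5
  Job 2: processing = 10, completes at 15
  Job 3: processing = 13, completes at 28
  Job 4: processing = 14, completes at 42
  Job 5: processing = 16, completes at 58
Sum of completion times = 148
Average completion time = 148/5 = 29.6

29.6


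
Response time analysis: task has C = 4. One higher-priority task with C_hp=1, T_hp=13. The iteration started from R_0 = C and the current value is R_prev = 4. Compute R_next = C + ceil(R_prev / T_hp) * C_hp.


R_next = C + ceil(R_prev / T_hp) * C_hp
ceil(4 / 13) = ceil(0.3077) = 1
Interference = 1 * 1 = 1
R_next = 4 + 1 = 5

5


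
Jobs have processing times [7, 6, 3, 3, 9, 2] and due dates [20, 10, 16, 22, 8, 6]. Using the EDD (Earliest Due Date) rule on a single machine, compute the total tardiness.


Sort by due date (EDD order): [(2, 6), (9, 8), (6, 10), (3, 16), (7, 20), (3, 22)]
Compute completion times and tardiness:
  Job 1: p=2, d=6, C=2, tardiness=max(0,2-6)=0
  Job 2: p=9, d=8, C=11, tardiness=max(0,11-8)=3
  Job 3: p=6, d=10, C=17, tardiness=max(0,17-10)=7
  Job 4: p=3, d=16, C=20, tardiness=max(0,20-16)=4
  Job 5: p=7, d=20, C=27, tardiness=max(0,27-20)=7
  Job 6: p=3, d=22, C=30, tardiness=max(0,30-22)=8
Total tardiness = 29

29


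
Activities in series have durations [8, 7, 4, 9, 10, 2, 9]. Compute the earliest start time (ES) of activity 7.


Activity 7 starts after activities 1 through 6 complete.
Predecessor durations: [8, 7, 4, 9, 10, 2]
ES = 8 + 7 + 4 + 9 + 10 + 2 = 40

40


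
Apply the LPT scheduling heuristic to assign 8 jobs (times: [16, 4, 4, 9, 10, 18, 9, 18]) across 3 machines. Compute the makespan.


Sort jobs in decreasing order (LPT): [18, 18, 16, 10, 9, 9, 4, 4]
Assign each job to the least loaded machine:
  Machine 1: jobs [18, 9, 4], load = 31
  Machine 2: jobs [18, 9], load = 27
  Machine 3: jobs [16, 10, 4], load = 30
Makespan = max load = 31

31


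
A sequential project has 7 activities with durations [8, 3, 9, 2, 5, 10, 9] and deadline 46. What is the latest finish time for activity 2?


LF(activity 2) = deadline - sum of successor durations
Successors: activities 3 through 7 with durations [9, 2, 5, 10, 9]
Sum of successor durations = 35
LF = 46 - 35 = 11

11


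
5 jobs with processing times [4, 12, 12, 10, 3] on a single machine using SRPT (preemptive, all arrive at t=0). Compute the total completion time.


Since all jobs arrive at t=0, SRPT equals SPT ordering.
SPT order: [3, 4, 10, 12, 12]
Completion times:
  Job 1: p=3, C=3
  Job 2: p=4, C=7
  Job 3: p=10, C=17
  Job 4: p=12, C=29
  Job 5: p=12, C=41
Total completion time = 3 + 7 + 17 + 29 + 41 = 97

97


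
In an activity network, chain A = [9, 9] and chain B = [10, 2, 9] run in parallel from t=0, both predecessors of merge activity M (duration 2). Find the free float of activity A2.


ES(A2) = sum of predecessors on chain A = 9
EF(A2) = ES + duration = 9 + 9 = 18
Successor of A2 is M. ES(M) = max(sum(A), sum(B)) = max(18, 21) = 21
Free float = ES(successor) - EF(current) = 21 - 18 = 3

3


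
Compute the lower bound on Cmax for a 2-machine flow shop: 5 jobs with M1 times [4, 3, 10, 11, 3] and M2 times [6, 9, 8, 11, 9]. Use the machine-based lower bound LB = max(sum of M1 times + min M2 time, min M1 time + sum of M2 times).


LB1 = sum(M1 times) + min(M2 times) = 31 + 6 = 37
LB2 = min(M1 times) + sum(M2 times) = 3 + 43 = 46
Lower bound = max(LB1, LB2) = max(37, 46) = 46

46


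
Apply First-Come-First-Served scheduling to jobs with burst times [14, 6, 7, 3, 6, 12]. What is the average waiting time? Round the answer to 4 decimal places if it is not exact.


FCFS order (as given): [14, 6, 7, 3, 6, 12]
Waiting times:
  Job 1: wait = 0
  Job 2: wait = 14
  Job 3: wait = 20
  Job 4: wait = 27
  Job 5: wait = 30
  Job 6: wait = 36
Sum of waiting times = 127
Average waiting time = 127/6 = 21.1667

21.1667


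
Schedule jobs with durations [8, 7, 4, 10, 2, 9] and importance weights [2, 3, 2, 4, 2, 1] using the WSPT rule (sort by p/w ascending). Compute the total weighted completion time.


Compute p/w ratios and sort ascending (WSPT): [(2, 2), (4, 2), (7, 3), (10, 4), (8, 2), (9, 1)]
Compute weighted completion times:
  Job (p=2,w=2): C=2, w*C=2*2=4
  Job (p=4,w=2): C=6, w*C=2*6=12
  Job (p=7,w=3): C=13, w*C=3*13=39
  Job (p=10,w=4): C=23, w*C=4*23=92
  Job (p=8,w=2): C=31, w*C=2*31=62
  Job (p=9,w=1): C=40, w*C=1*40=40
Total weighted completion time = 249

249


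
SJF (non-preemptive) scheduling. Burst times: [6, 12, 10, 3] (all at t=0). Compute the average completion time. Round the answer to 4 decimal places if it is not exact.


SJF order (ascending): [3, 6, 10, 12]
Completion times:
  Job 1: burst=3, C=3
  Job 2: burst=6, C=9
  Job 3: burst=10, C=19
  Job 4: burst=12, C=31
Average completion = 62/4 = 15.5

15.5


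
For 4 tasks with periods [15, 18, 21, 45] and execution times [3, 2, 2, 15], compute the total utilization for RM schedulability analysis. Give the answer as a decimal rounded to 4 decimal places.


Compute individual utilizations (exact fractions):
  Task 1: C/T = 3/15 = 1/5 (approx. 0.2)
  Task 2: C/T = 2/18 = 1/9 (approx. 0.1111)
  Task 3: C/T = 2/21 (approx. 0.0952)
  Task 4: C/T = 15/45 = 1/3 (approx. 0.3333)
Total utilization U = 1/5 + 1/9 + 2/21 + 1/3 = 233/315
Rounded to 4 decimal places: U = 0.7397
RM (Liu & Layland) bound for 4 tasks = 0.756828; compare with U = 233/315 (approx. 0.739683)
U <= bound, so schedulable by RM sufficient condition.

0.7397


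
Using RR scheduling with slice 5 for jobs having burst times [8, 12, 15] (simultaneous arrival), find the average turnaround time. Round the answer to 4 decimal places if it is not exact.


Time quantum = 5
Execution trace:
  J1 runs 5 units, time = 5
  J2 runs 5 units, time = 10
  J3 runs 5 units, time = 15
  J1 runs 3 units, time = 18
  J2 runs 5 units, time = 23
  J3 runs 5 units, time = 28
  J2 runs 2 units, time = 30
  J3 runs 5 units, time = 35
Finish times: [18, 30, 35]
Average turnaround = 83/3 = 27.6667

27.6667


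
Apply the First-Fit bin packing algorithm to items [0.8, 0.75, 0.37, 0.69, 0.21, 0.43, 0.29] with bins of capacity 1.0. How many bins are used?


Place items sequentially using First-Fit:
  Item 0.8 -> new Bin 1
  Item 0.75 -> new Bin 2
  Item 0.37 -> new Bin 3
  Item 0.69 -> new Bin 4
  Item 0.21 -> Bin 2 (now 0.96)
  Item 0.43 -> Bin 3 (now 0.8)
  Item 0.29 -> Bin 4 (now 0.98)
Total bins used = 4

4


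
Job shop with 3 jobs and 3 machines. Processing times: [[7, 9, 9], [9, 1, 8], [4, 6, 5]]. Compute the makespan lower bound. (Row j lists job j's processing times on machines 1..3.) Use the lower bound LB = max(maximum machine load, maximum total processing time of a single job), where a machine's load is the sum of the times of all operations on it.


Machine loads:
  Machine 1: 7 + 9 + 4 = 20
  Machine 2: 9 + 1 + 6 = 16
  Machine 3: 9 + 8 + 5 = 22
Max machine load = 22
Job totals:
  Job 1: 25
  Job 2: 18
  Job 3: 15
Max job total = 25
Lower bound = max(22, 25) = 25

25


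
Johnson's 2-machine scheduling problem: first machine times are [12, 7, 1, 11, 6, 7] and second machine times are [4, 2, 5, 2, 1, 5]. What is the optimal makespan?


Apply Johnson's rule:
  Group 1 (a <= b): [(3, 1, 5)]
  Group 2 (a > b): [(6, 7, 5), (1, 12, 4), (2, 7, 2), (4, 11, 2), (5, 6, 1)]
Optimal job order: [3, 6, 1, 2, 4, 5]
Schedule:
  Job 3: M1 done at 1, M2 done at 6
  Job 6: M1 done at 8, M2 done at 13
  Job 1: M1 done at 20, M2 done at 24
  Job 2: M1 done at 27, M2 done at 29
  Job 4: M1 done at 38, M2 done at 40
  Job 5: M1 done at 44, M2 done at 45
Makespan = 45

45


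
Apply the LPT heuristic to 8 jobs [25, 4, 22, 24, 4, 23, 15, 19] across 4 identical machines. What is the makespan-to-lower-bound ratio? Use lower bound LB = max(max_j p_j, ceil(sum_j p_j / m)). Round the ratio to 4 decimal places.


LPT order: [25, 24, 23, 22, 19, 15, 4, 4]
Machine loads after assignment: [29, 28, 38, 41]
LPT makespan = 41
Lower bound = max(max_job, ceil(total/4)) = max(25, 34) = 34
Ratio = 41 / 34 = 1.2059

1.2059


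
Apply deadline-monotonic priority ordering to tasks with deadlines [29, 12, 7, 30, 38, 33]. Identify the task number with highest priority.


Sort tasks by relative deadline (ascending):
  Task 3: deadline = 7
  Task 2: deadline = 12
  Task 1: deadline = 29
  Task 4: deadline = 30
  Task 6: deadline = 33
  Task 5: deadline = 38
Priority order (highest first): [3, 2, 1, 4, 6, 5]
Highest priority task = 3

3


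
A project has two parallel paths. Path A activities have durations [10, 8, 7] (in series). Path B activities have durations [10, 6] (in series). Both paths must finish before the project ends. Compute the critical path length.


Path A total = 10 + 8 + 7 = 25
Path B total = 10 + 6 = 16
Critical path = longest path = max(25, 16) = 25

25


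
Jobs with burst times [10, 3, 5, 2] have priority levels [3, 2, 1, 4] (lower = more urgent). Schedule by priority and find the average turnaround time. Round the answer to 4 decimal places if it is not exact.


Sort by priority (ascending = highest first):
Order: [(1, 5), (2, 3), (3, 10), (4, 2)]
Completion times:
  Priority 1, burst=5, C=5
  Priority 2, burst=3, C=8
  Priority 3, burst=10, C=18
  Priority 4, burst=2, C=20
Average turnaround = 51/4 = 12.75

12.75


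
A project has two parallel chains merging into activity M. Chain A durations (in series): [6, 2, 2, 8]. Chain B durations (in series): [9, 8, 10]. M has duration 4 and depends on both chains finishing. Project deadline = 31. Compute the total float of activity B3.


Forward pass: ES(B3) = sum of predecessors on chain B = 17
EF = ES + duration = 17 + 10 = 27
Backward pass: LF(M) = deadline = 31; LS(M) = 31 - 4 = 27
LF(B3) = LS(M) - sum(successors on chain B) = 27 - 0 = 27
LS = LF - duration = 27 - 10 = 17
Total float = LS - ES = 17 - 17 = 0

0


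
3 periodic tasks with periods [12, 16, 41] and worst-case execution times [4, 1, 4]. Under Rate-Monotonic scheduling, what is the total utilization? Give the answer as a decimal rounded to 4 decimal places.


Compute individual utilizations (exact fractions):
  Task 1: C/T = 4/12 = 1/3 (approx. 0.3333)
  Task 2: C/T = 1/16 (approx. 0.0625)
  Task 3: C/T = 4/41 (approx. 0.0976)
Total utilization U = 1/3 + 1/16 + 4/41 = 971/1968
Rounded to 4 decimal places: U = 0.4934
RM (Liu & Layland) bound for 3 tasks = 0.779763; compare with U = 971/1968 (approx. 0.493394)
U <= bound, so schedulable by RM sufficient condition.

0.4934


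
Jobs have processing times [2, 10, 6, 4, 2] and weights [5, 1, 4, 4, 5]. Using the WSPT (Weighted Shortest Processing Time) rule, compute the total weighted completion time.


Compute p/w ratios and sort ascending (WSPT): [(2, 5), (2, 5), (4, 4), (6, 4), (10, 1)]
Compute weighted completion times:
  Job (p=2,w=5): C=2, w*C=5*2=10
  Job (p=2,w=5): C=4, w*C=5*4=20
  Job (p=4,w=4): C=8, w*C=4*8=32
  Job (p=6,w=4): C=14, w*C=4*14=56
  Job (p=10,w=1): C=24, w*C=1*24=24
Total weighted completion time = 142

142


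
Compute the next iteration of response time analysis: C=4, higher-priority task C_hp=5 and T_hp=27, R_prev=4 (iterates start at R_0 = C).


R_next = C + ceil(R_prev / T_hp) * C_hp
ceil(4 / 27) = ceil(0.1481) = 1
Interference = 1 * 5 = 5
R_next = 4 + 5 = 9

9


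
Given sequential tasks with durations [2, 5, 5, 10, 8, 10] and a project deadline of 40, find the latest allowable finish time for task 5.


LF(activity 5) = deadline - sum of successor durations
Successors: activities 6 through 6 with durations [10]
Sum of successor durations = 10
LF = 40 - 10 = 30

30


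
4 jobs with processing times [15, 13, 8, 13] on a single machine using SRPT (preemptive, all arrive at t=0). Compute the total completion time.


Since all jobs arrive at t=0, SRPT equals SPT ordering.
SPT order: [8, 13, 13, 15]
Completion times:
  Job 1: p=8, C=8
  Job 2: p=13, C=21
  Job 3: p=13, C=34
  Job 4: p=15, C=49
Total completion time = 8 + 21 + 34 + 49 = 112

112


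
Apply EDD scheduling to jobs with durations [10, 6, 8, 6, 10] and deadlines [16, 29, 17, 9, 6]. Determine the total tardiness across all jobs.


Sort by due date (EDD order): [(10, 6), (6, 9), (10, 16), (8, 17), (6, 29)]
Compute completion times and tardiness:
  Job 1: p=10, d=6, C=10, tardiness=max(0,10-6)=4
  Job 2: p=6, d=9, C=16, tardiness=max(0,16-9)=7
  Job 3: p=10, d=16, C=26, tardiness=max(0,26-16)=10
  Job 4: p=8, d=17, C=34, tardiness=max(0,34-17)=17
  Job 5: p=6, d=29, C=40, tardiness=max(0,40-29)=11
Total tardiness = 49

49


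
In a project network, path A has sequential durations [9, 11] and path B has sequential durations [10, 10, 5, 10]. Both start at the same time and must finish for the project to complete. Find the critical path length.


Path A total = 9 + 11 = 20
Path B total = 10 + 10 + 5 + 10 = 35
Critical path = longest path = max(20, 35) = 35

35


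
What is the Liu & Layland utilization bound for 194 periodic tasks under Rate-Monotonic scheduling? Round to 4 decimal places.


Compute 2^(1/194) = 1.0035793141
Subtract 1: 1.0035793141 - 1 = 0.0035793141
Multiply by n: 194 * 0.0035793141 = 0.6943869354
Round to 4 dp: 0.6944

0.6944


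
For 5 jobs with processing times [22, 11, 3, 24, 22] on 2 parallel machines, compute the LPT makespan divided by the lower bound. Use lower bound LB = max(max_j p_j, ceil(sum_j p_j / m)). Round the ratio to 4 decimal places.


LPT order: [24, 22, 22, 11, 3]
Machine loads after assignment: [38, 44]
LPT makespan = 44
Lower bound = max(max_job, ceil(total/2)) = max(24, 41) = 41
Ratio = 44 / 41 = 1.0732

1.0732


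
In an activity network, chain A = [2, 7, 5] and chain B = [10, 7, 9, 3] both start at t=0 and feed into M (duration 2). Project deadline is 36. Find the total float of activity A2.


Forward pass: ES(A2) = sum of predecessors on chain A = 2
EF = ES + duration = 2 + 7 = 9
Backward pass: LF(M) = deadline = 36; LS(M) = 36 - 2 = 34
LF(A2) = LS(M) - sum(successors on chain A) = 34 - 5 = 29
LS = LF - duration = 29 - 7 = 22
Total float = LS - ES = 22 - 2 = 20

20


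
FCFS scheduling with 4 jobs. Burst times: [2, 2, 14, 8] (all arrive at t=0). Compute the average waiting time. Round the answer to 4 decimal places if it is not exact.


FCFS order (as given): [2, 2, 14, 8]
Waiting times:
  Job 1: wait = 0
  Job 2: wait = 2
  Job 3: wait = 4
  Job 4: wait = 18
Sum of waiting times = 24
Average waiting time = 24/4 = 6.0

6.0


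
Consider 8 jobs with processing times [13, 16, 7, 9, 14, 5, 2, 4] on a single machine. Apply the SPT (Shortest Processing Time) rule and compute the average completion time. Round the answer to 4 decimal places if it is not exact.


Sort jobs by processing time (SPT order): [2, 4, 5, 7, 9, 13, 14, 16]
Compute completion times sequentially:
  Job 1: processing = 2, completes at 2
  Job 2: processing = 4, completes at 6
  Job 3: processing = 5, completes at 11
  Job 4: processing = 7, completes at 18
  Job 5: processing = 9, completes at 27
  Job 6: processing = 13, completes at 40
  Job 7: processing = 14, completes at 54
  Job 8: processing = 16, completes at 70
Sum of completion times = 228
Average completion time = 228/8 = 28.5

28.5


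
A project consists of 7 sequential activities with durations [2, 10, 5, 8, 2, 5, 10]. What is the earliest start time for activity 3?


Activity 3 starts after activities 1 through 2 complete.
Predecessor durations: [2, 10]
ES = 2 + 10 = 12

12
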